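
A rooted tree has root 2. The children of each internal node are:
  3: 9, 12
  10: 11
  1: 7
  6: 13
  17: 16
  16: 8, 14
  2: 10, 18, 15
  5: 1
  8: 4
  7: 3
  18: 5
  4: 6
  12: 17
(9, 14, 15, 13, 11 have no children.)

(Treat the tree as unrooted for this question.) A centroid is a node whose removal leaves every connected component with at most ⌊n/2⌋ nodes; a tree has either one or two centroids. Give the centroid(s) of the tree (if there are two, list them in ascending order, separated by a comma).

3

If 3 is removed the pieces have sizes 8, 8, 1, all ≤ ⌊18/2⌋ = 9.
Every other node leaves some component of size > 9, so the centroid is unique.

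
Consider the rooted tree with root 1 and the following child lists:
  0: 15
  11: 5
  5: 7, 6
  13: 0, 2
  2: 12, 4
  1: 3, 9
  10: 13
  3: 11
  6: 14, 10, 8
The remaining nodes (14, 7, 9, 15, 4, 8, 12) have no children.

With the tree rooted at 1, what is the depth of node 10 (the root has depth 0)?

1 → 3 → 11 → 5 → 6 → 10 — 5 edges.

5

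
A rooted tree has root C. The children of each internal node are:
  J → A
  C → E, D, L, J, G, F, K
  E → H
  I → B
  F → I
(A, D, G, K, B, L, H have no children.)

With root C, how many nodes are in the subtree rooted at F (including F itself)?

The subtree rooted at F contains: F, I, B — 3 nodes.

3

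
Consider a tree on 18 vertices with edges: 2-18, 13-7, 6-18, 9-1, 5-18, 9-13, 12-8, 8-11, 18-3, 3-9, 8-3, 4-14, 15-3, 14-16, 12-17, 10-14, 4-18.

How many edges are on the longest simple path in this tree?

7

BFS from 10 reaches 7 last, at distance 7; BFS from 7 confirms no node is farther.
Path: 10–14–4–18–3–9–13–7.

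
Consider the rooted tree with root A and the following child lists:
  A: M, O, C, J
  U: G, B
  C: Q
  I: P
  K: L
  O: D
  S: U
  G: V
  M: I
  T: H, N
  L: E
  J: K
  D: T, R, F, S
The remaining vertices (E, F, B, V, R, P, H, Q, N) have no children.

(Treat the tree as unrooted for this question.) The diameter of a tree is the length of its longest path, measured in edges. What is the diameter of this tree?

10

BFS from E reaches V last, at distance 10; BFS from V confirms no node is farther.
Path: E – L – K – J – A – O – D – S – U – G – V.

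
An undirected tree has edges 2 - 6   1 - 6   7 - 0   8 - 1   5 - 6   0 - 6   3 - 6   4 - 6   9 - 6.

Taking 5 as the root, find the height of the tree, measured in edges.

3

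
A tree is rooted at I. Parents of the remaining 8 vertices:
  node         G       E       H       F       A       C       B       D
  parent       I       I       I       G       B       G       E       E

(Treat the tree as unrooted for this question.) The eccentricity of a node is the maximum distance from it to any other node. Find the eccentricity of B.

Distances from B peak at 4, attained at F (C also at distance 4).
B-E-I-G-F

4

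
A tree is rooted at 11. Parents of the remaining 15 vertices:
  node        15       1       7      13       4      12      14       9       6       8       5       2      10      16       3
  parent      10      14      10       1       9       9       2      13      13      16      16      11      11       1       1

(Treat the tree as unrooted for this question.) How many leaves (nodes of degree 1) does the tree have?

Degree-1 nodes: 3, 4, 5, 6, 7, 8, 12, 15 — 8 of them.

8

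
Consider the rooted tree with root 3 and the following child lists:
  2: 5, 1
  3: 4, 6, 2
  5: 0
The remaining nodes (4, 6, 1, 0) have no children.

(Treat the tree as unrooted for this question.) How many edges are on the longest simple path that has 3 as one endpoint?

3

Distances from 3 peak at 3, attained at 0.
3 – 2 – 5 – 0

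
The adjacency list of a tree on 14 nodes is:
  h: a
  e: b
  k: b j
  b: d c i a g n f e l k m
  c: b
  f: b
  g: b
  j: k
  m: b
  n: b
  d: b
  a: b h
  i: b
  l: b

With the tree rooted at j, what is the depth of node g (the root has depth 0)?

Climbing from g to the root: g–b–k–j. That's 3 steps.

3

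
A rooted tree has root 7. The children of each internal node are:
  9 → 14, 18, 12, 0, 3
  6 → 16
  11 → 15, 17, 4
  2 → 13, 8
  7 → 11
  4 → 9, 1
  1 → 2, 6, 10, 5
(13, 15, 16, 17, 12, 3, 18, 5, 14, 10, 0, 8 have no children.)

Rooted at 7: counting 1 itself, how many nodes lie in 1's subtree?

The subtree rooted at 1 contains: 1, 2, 6, 5, 10, 8, 13, 16 — 8 nodes.

8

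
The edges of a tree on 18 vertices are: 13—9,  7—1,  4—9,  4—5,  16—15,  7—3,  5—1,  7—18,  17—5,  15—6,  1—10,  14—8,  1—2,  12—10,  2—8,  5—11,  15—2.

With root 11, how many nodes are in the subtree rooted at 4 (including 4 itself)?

The subtree rooted at 4 contains: 4, 9, 13 — 3 nodes.

3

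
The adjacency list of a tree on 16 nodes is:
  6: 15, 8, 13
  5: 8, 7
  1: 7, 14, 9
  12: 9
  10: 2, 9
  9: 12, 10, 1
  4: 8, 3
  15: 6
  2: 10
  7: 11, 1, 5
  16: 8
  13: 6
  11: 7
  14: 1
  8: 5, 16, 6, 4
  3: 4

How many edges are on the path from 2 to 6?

7

2 - 10 - 9 - 1 - 7 - 5 - 8 - 6: 7 edges.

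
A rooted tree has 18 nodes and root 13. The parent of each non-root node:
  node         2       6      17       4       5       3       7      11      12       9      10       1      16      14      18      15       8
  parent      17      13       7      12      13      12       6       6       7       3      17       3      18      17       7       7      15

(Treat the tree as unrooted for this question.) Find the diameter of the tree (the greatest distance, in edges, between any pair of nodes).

BFS from 5 reaches 9 last, at distance 6; BFS from 9 confirms no node is farther.
Path: 5 – 13 – 6 – 7 – 12 – 3 – 9.

6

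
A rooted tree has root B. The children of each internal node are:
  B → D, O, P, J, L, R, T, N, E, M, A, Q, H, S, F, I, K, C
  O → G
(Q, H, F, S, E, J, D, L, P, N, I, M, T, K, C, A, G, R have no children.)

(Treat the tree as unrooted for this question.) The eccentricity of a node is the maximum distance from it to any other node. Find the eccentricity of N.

A farthest node from N is G.
The path N–B–O–G has 3 edges.

3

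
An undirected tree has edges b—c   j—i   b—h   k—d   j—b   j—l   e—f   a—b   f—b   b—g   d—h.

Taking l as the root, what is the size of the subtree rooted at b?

The subtree rooted at b contains: b, c, g, h, f, a, d, e, k — 9 nodes.

9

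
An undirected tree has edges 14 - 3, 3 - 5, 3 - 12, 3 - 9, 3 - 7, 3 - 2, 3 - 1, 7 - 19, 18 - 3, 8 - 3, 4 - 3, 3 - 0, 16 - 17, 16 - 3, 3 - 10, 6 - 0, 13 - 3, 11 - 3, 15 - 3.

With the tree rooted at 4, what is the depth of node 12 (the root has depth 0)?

Climbing from 12 to the root: 12 → 3 → 4. That's 2 steps.

2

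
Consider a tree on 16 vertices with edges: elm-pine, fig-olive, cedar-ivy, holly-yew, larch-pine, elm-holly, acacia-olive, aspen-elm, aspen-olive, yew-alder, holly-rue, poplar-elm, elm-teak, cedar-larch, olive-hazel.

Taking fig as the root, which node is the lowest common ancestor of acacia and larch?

acacia's ancestor chain is acacia, olive, fig and larch's is larch, pine, elm, aspen, olive, fig; they first meet at olive.

olive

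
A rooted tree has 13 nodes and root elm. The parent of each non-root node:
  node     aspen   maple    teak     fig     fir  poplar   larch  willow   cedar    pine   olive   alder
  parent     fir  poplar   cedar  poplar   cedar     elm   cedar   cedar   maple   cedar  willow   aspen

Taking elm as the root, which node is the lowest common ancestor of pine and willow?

cedar

pine's ancestor chain is pine, cedar, maple, poplar, elm and willow's is willow, cedar, maple, poplar, elm; they first meet at cedar.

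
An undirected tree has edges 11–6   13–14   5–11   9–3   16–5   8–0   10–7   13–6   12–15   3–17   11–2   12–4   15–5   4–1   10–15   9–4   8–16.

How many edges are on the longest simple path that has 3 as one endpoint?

Distances from 3 peak at 9, attained at 14.
3-9-4-12-15-5-11-6-13-14

9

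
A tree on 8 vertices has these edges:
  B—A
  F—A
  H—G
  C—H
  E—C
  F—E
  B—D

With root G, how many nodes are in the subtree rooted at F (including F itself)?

4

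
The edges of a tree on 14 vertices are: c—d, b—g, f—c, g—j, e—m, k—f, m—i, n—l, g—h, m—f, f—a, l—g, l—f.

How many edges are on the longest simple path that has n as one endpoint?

Distances from n peak at 4, attained at d (e, i also at distance 4).
n-l-f-c-d

4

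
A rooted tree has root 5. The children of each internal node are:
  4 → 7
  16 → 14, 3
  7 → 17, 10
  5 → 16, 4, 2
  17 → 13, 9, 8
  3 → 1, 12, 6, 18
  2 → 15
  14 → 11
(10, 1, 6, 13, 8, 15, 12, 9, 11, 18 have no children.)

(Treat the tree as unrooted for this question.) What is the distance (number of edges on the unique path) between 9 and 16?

9 – 17 – 7 – 4 – 5 – 16: 5 edges.

5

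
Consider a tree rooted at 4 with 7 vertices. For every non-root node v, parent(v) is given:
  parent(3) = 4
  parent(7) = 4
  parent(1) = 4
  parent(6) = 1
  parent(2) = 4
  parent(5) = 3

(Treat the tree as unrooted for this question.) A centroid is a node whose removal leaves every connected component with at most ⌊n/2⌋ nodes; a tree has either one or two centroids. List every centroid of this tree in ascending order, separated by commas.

Removing 4 splits the tree into components of sizes 2, 2, 1, 1; the largest is 2 ≤ ⌊7/2⌋ = 3.
Every other node leaves some component of size > 3, so the centroid is unique.

4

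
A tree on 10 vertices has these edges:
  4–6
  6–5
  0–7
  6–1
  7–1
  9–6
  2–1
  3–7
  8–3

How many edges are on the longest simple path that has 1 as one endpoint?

A farthest node from 1 is 8.
The path 1 – 7 – 3 – 8 has 3 edges.

3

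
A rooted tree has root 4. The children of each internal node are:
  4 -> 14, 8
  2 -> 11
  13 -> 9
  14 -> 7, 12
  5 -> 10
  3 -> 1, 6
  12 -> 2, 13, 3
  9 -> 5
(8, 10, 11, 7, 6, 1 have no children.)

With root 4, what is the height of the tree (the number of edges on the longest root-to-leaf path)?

The longest root-to-leaf path is 4–14–12–13–9–5–10 (6 edges).

6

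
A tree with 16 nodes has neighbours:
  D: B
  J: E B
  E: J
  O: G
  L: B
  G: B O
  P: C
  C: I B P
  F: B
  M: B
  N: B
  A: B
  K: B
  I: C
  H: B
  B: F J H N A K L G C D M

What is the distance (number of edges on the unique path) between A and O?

Walking from A: A - B - G - O. Length 3.

3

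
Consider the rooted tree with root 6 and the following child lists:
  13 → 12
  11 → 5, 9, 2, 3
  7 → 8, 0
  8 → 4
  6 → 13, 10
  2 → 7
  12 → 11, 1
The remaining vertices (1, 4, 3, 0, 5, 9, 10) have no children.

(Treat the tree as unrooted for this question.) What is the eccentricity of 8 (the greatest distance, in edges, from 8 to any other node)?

The node farthest from 8 is 10, via 8-7-2-11-12-13-6-10 — 7 edges.

7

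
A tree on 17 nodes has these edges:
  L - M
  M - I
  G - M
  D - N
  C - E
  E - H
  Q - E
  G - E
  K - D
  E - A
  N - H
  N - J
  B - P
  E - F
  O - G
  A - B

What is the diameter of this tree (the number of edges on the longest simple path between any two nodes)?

A longest path is K–D–N–H–E–G–M–L, with 7 edges.

7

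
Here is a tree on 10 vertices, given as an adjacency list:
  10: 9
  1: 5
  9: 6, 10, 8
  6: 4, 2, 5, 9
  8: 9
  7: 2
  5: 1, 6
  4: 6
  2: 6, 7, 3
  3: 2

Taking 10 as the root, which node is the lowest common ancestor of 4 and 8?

9

4's ancestor chain is 4, 6, 9, 10 and 8's is 8, 9, 10; they first meet at 9.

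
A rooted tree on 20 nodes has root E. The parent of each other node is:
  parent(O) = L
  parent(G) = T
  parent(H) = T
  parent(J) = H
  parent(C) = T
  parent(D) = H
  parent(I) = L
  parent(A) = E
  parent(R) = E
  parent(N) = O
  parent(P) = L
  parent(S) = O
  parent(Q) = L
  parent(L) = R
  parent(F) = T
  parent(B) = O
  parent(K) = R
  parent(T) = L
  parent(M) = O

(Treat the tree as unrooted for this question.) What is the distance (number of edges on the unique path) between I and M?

The path is I – L – O – M, which has 3 edges.

3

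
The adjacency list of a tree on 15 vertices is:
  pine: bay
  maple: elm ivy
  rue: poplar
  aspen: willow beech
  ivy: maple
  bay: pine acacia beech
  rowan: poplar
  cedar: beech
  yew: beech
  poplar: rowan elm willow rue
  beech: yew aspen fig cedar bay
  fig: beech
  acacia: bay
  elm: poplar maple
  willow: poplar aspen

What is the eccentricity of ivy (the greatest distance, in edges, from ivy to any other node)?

8

The node farthest from ivy is pine (acacia also at distance 8), via ivy–maple–elm–poplar–willow–aspen–beech–bay–pine — 8 edges.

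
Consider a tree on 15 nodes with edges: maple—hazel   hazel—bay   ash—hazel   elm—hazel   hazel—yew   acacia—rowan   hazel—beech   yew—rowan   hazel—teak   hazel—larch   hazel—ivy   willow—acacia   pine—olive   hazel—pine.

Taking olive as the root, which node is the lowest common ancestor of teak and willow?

hazel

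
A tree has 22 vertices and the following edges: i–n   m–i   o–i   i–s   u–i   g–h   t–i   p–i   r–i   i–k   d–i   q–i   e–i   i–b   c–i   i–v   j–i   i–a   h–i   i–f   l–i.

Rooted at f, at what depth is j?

Climbing from j to the root: j – i – f. That's 2 steps.

2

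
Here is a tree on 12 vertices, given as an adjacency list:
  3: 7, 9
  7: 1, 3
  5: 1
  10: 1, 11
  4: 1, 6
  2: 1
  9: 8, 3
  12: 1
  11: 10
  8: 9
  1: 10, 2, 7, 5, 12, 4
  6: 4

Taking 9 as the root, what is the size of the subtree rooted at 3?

The subtree rooted at 3 contains: 3, 7, 1, 10, 12, 2, 4, 5, 11, 6 — 10 nodes.

10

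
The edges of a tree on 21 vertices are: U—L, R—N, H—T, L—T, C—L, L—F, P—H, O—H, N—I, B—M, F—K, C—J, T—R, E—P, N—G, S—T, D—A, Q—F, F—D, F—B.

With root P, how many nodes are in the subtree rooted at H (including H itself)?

19

The subtree rooted at H contains: H, T, O, R, L, S, N, F, C, U, G, I, D, Q, B, K, J, A, M — 19 nodes.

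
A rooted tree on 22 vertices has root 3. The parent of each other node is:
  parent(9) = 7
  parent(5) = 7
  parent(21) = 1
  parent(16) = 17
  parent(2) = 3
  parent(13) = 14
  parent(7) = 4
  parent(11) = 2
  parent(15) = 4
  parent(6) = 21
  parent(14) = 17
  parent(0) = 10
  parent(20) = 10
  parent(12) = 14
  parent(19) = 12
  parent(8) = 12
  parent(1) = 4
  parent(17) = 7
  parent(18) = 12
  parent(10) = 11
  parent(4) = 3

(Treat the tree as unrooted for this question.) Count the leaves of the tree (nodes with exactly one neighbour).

Degree-1 nodes: 0, 5, 6, 8, 9, 13, 15, 16, 18, 19, 20 — 11 of them.

11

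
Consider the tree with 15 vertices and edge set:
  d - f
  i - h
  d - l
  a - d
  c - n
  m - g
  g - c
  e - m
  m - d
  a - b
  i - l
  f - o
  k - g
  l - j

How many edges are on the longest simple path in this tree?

Starting from n, a farthest node is h at distance 7.
One longest path: n–c–g–m–d–l–i–h.
So the diameter is 7.

7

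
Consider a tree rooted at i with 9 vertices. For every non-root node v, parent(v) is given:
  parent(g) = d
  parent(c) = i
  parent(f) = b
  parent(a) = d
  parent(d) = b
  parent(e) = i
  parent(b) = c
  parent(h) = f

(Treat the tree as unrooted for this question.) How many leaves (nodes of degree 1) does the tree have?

4

The leaves are a, e, g, h.
That is 4 leaves.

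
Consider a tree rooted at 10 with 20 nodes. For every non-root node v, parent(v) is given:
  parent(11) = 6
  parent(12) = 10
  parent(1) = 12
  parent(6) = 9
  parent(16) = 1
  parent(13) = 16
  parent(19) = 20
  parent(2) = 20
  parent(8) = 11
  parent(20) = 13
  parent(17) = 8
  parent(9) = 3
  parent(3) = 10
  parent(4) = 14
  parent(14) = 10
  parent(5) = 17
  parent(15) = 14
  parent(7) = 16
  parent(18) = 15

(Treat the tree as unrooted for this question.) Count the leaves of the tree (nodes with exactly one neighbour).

The leaves are 2, 4, 5, 7, 18, 19.
That is 6 leaves.

6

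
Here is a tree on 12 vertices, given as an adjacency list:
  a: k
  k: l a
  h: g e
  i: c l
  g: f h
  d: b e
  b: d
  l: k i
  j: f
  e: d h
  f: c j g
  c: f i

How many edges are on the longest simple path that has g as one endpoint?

6

Distances from g peak at 6, attained at a.
g–f–c–i–l–k–a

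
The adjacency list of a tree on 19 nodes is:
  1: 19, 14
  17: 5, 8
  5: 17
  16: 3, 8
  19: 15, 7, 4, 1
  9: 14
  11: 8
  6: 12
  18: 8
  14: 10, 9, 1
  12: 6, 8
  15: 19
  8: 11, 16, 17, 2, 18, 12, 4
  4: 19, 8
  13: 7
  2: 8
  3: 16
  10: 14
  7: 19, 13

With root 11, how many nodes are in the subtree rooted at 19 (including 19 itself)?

Descendants of 19 (including itself): 19, 7, 1, 15, 13, 14, 10, 9. That's 8.

8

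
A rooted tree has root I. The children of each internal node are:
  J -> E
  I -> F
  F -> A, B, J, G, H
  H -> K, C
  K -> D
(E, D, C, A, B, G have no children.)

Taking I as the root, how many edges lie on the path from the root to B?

2

Path from I to B: I – F – B, which has 2 edges.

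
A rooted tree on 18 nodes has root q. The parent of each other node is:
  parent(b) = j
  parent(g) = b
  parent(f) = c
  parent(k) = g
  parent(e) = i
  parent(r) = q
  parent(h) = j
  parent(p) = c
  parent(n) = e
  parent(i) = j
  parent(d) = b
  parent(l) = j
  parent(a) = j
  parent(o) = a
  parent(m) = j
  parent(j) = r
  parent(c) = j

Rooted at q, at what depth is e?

4

Climbing from e to the root: e → i → j → r → q. That's 4 steps.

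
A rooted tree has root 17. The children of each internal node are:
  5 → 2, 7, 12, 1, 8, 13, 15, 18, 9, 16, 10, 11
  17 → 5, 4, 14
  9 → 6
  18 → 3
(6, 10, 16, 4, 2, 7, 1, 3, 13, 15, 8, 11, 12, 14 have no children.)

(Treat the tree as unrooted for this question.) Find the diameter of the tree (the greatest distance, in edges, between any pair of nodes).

BFS from 14 reaches 6 last, at distance 4; BFS from 6 confirms no node is farther.
Path: 14 – 17 – 5 – 9 – 6.

4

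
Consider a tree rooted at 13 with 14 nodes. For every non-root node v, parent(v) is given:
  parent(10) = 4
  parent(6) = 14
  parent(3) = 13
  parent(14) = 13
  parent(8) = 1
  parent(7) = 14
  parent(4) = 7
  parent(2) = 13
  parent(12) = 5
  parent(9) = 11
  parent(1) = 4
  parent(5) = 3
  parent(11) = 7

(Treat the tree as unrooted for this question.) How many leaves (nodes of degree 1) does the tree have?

6

The leaves are 2, 6, 8, 9, 10, 12.
That is 6 leaves.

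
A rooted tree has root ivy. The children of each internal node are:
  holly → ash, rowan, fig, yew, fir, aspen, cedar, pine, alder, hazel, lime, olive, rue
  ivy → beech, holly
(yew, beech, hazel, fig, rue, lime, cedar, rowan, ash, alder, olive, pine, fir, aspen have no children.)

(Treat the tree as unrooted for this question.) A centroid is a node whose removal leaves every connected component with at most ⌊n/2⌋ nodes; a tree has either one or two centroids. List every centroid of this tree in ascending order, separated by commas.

holly

Removing holly splits the tree into components of sizes 2, 1, 1, 1, 1, 1, 1, 1, 1, 1, 1, 1, 1, 1; the largest is 2 ≤ ⌊16/2⌋ = 8.
Every other node leaves some component of size > 8, so the centroid is unique.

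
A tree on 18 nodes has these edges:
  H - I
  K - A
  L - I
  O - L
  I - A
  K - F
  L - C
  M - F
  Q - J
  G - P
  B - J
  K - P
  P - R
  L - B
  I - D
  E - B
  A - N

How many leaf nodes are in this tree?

10

Degree-1 nodes: C, D, E, G, H, M, N, O, Q, R — 10 of them.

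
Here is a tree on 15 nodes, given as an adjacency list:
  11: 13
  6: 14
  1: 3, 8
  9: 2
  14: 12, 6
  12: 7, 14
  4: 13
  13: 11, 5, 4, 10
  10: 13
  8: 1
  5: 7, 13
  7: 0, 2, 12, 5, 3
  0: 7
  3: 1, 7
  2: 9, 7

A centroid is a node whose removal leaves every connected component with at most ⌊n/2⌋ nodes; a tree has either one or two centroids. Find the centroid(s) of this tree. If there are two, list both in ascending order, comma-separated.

7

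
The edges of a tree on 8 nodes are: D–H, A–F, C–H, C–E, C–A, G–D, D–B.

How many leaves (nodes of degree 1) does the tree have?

4

Degree-1 nodes: B, E, F, G — 4 of them.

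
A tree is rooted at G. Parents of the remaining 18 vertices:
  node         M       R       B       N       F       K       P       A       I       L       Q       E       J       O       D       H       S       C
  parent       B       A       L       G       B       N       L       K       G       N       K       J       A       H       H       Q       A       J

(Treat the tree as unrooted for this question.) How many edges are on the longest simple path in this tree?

A longest path is C – J – A – K – N – L – B – M, with 7 edges.

7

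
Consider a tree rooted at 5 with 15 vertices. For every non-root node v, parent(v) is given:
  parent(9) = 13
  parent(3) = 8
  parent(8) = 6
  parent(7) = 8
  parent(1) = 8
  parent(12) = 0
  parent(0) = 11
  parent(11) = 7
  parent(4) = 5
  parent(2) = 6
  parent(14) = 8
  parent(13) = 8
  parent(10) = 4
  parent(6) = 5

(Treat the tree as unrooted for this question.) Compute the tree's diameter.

8

BFS from 10 reaches 12 last, at distance 8; BFS from 12 confirms no node is farther.
Path: 10 – 4 – 5 – 6 – 8 – 7 – 11 – 0 – 12.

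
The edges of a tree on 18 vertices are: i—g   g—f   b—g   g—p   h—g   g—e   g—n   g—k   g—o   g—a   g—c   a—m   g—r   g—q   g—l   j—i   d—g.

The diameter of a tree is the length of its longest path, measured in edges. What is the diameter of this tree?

A longest path is j – i – g – a – m, with 4 edges.

4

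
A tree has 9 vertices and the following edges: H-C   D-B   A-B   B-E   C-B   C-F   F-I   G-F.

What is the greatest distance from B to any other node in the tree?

3

Distances from B peak at 3, attained at I (G also at distance 3).
B-C-F-I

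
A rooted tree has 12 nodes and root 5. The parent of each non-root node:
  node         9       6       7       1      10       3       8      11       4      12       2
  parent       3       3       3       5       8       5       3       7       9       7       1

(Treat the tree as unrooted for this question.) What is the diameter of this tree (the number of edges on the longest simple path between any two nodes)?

5

Starting from 2, a farthest node is 10 at distance 5.
One longest path: 2 - 1 - 5 - 3 - 8 - 10.
So the diameter is 5.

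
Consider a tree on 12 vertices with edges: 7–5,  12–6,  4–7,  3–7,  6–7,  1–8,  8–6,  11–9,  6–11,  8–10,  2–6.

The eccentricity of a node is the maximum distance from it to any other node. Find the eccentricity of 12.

3

The node farthest from 12 is 3 (10, 1, 5, 9, 4 also at distance 3), via 12 – 6 – 7 – 3 — 3 edges.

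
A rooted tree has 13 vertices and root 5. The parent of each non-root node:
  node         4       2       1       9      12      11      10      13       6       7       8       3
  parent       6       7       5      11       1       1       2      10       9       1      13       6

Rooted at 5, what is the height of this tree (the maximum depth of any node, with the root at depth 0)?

8 sits deepest: 5 – 1 – 7 – 2 – 10 – 13 – 8 — 6 edges from the root.

6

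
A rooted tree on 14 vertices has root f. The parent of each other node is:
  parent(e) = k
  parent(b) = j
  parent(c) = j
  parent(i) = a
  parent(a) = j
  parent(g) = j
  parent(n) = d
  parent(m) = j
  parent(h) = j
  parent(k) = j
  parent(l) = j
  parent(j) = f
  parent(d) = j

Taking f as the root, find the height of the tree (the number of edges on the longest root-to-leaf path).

3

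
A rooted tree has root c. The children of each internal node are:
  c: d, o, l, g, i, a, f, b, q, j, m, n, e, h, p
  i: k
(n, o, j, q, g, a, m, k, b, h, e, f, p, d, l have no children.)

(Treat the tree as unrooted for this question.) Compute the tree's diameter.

A longest path is k-i-c-e, with 3 edges.

3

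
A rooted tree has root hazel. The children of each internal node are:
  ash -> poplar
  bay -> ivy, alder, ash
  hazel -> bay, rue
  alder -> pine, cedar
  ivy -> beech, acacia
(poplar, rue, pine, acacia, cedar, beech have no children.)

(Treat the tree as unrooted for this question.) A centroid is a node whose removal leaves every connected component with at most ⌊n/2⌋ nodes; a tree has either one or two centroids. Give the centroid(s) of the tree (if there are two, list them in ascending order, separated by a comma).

Removing bay splits the tree into components of sizes 3, 3, 2, 2; the largest is 3 ≤ ⌊11/2⌋ = 5.
Every other node leaves some component of size > 5, so the centroid is unique.

bay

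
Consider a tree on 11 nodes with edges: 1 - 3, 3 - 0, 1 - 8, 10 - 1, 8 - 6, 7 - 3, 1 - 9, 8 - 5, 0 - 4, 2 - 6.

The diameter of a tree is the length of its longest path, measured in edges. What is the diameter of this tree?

6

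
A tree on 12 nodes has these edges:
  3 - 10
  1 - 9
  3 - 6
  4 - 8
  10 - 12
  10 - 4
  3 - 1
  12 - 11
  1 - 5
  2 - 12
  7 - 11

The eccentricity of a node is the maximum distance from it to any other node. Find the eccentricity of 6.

5

Distances from 6 peak at 5, attained at 7.
6 – 3 – 10 – 12 – 11 – 7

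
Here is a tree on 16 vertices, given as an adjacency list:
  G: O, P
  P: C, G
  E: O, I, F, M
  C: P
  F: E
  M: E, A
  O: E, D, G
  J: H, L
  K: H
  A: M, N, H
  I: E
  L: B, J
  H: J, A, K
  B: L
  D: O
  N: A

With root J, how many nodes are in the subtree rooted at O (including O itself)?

5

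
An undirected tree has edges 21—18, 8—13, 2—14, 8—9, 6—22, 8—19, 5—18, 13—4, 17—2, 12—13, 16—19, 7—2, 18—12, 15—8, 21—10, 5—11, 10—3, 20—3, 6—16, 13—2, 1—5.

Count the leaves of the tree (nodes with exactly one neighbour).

10

Degree-1 nodes: 1, 4, 7, 9, 11, 14, 15, 17, 20, 22 — 10 of them.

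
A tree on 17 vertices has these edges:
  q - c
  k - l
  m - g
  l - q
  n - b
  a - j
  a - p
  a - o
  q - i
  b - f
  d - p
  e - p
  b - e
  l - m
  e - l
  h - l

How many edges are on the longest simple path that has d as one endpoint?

5

Distances from d peak at 5, attained at c (g, i also at distance 5).
d – p – e – l – q – c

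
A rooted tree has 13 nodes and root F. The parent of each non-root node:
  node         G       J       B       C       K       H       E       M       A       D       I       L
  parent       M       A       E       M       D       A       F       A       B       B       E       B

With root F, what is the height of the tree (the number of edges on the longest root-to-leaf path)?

A deepest node is C, reached by F – E – B – A – M – C.
That path has 5 edges, so the height is 5.

5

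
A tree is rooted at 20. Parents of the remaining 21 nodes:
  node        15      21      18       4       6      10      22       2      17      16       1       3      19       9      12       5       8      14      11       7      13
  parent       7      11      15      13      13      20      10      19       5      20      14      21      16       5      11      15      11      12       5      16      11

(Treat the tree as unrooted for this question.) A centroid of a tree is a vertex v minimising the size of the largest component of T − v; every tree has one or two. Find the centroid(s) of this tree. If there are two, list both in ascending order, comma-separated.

5

Delete 5: the remaining components have sizes 10, 9, 1, 1. Max 10 ≤ 11, so 5 is a centroid.
No neighbour of 5 does as well, so 5 is the unique centroid.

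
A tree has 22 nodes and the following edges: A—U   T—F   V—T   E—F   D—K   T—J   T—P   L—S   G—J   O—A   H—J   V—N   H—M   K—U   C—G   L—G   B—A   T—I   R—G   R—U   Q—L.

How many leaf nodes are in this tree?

The leaves are B, C, D, E, I, M, N, O, P, Q, S.
That is 11 leaves.

11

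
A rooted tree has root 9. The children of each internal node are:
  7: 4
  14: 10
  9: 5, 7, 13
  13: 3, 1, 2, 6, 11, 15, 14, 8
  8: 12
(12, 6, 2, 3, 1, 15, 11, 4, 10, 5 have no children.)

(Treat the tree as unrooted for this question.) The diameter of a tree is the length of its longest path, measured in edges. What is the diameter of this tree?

5

A longest path is 4–7–9–13–14–10, with 5 edges.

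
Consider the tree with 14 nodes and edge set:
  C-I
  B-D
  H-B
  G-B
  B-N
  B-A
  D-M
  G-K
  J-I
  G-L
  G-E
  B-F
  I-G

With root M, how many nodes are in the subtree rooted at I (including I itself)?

Descendants of I (including itself): I, C, J. That's 3.

3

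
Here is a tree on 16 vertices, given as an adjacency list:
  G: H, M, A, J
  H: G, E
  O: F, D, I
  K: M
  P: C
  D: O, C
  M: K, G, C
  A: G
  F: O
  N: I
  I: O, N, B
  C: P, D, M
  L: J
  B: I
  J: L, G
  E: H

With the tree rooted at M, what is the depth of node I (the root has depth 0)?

4

Path from M to I: M – C – D – O – I, which has 4 edges.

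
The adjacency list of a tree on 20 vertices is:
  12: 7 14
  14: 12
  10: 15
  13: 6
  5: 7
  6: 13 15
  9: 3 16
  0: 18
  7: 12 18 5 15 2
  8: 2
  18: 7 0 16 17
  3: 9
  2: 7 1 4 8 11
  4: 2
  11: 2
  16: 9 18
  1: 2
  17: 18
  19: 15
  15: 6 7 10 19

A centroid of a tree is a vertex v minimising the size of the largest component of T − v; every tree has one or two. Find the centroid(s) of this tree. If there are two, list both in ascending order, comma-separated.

7

If 7 is removed the pieces have sizes 6, 5, 5, 2, 1, all ≤ ⌊20/2⌋ = 10.
No neighbour of 7 does as well, so 7 is the unique centroid.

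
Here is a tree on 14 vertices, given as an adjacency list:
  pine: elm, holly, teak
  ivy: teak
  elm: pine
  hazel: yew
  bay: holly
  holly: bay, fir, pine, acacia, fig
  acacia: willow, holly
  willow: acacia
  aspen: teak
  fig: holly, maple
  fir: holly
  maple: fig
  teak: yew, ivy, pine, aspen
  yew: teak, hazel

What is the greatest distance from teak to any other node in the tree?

A farthest node from teak is maple (willow also at distance 4).
The path teak – pine – holly – fig – maple has 4 edges.

4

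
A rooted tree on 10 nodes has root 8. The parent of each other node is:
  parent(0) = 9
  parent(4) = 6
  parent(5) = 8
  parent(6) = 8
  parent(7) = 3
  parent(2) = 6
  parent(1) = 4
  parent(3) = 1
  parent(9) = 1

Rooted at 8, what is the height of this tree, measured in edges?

5

A deepest node is 0, reached by 8–6–4–1–9–0.
That path has 5 edges, so the height is 5.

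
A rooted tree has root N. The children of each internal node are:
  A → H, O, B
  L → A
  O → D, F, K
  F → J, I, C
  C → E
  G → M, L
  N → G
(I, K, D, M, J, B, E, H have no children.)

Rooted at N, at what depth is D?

5

Climbing from D to the root: D – O – A – L – G – N. That's 5 steps.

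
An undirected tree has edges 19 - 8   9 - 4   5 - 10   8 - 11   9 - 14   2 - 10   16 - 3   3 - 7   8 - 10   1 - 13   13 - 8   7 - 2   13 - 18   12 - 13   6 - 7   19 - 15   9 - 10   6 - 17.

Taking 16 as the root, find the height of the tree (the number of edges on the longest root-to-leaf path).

7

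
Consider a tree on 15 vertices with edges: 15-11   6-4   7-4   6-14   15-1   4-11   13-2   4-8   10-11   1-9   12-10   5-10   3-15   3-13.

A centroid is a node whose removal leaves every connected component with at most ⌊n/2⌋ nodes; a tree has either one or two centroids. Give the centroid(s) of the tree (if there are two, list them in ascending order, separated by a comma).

11

Delete 11: the remaining components have sizes 6, 5, 3. Max 6 ≤ 7, so 11 is a centroid.
No neighbour of 11 does as well, so 11 is the unique centroid.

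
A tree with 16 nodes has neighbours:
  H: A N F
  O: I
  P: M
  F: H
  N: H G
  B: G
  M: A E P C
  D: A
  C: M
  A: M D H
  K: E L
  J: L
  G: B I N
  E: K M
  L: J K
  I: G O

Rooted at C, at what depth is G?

5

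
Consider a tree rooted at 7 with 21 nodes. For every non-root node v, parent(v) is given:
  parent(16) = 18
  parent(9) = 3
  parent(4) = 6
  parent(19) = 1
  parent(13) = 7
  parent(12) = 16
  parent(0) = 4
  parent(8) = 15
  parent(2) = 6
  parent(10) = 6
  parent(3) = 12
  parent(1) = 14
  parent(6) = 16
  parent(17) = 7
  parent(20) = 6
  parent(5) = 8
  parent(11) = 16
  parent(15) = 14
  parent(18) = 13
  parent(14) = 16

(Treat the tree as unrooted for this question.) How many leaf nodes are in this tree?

The leaves are 0, 2, 5, 9, 10, 11, 17, 19, 20.
That is 9 leaves.

9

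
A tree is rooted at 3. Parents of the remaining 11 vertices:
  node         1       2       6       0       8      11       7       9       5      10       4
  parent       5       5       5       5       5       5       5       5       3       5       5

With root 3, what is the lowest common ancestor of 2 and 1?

5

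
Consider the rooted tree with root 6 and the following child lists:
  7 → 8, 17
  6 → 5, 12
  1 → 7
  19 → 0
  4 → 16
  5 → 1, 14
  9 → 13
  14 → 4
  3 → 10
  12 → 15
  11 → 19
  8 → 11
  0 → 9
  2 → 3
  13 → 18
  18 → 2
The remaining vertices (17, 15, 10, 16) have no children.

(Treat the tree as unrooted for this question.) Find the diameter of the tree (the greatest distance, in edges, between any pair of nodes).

15

A longest path is 15 – 12 – 6 – 5 – 1 – 7 – 8 – 11 – 19 – 0 – 9 – 13 – 18 – 2 – 3 – 10, with 15 edges.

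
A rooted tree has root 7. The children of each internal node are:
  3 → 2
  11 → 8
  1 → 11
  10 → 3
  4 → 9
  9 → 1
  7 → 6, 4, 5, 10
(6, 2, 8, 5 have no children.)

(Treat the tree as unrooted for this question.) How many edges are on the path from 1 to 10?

1–9–4–7–10: 4 edges.

4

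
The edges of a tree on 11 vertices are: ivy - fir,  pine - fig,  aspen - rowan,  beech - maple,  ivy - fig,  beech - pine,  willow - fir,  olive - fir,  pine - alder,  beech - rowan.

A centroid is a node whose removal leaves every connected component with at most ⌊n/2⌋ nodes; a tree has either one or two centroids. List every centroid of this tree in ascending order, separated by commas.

Removing pine splits the tree into components of sizes 5, 4, 1; the largest is 5 ≤ ⌊11/2⌋ = 5.
No neighbour of pine does as well, so pine is the unique centroid.

pine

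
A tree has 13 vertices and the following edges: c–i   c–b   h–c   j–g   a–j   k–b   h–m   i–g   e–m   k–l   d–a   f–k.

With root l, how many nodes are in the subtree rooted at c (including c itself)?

9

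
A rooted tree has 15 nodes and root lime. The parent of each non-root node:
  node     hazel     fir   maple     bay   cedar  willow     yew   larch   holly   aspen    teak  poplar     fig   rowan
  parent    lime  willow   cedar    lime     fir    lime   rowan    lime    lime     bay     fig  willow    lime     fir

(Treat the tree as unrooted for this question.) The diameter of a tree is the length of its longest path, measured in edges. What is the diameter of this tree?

6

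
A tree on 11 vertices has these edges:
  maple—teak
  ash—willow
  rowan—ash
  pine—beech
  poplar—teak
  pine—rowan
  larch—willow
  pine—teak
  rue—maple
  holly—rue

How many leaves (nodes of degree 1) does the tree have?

Degree-1 nodes: beech, holly, larch, poplar — 4 of them.

4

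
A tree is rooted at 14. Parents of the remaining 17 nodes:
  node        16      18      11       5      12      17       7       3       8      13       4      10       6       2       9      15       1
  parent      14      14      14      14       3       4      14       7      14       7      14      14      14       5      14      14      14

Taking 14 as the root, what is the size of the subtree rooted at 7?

7's subtree: {7, 3, 13, 12}, size 4.

4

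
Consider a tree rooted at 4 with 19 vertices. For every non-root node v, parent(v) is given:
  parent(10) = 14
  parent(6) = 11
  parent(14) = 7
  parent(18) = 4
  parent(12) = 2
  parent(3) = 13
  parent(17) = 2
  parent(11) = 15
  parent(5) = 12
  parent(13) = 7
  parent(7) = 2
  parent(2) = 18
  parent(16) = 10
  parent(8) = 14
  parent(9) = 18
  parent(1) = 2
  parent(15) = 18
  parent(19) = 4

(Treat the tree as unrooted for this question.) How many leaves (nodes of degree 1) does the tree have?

9

The leaves are 1, 3, 5, 6, 8, 9, 16, 17, 19.
That is 9 leaves.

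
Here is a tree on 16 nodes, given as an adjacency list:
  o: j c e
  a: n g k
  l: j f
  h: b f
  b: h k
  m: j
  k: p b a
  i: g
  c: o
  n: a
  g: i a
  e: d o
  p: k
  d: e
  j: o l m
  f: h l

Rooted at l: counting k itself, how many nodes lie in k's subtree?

6

Descendants of k (including itself): k, a, p, g, n, i. That's 6.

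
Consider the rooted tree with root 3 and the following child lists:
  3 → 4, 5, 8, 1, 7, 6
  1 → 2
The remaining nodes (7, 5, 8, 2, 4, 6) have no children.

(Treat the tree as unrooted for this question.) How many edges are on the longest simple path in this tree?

Starting from 2, a farthest node is 7 at distance 3.
One longest path: 2-1-3-7.
So the diameter is 3.

3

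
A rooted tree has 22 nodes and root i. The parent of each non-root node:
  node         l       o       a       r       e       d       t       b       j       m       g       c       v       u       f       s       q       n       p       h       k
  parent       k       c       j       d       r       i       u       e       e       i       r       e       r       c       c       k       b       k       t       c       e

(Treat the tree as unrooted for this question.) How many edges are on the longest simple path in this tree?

8

BFS from p reaches m last, at distance 8; BFS from m confirms no node is farther.
Path: p-t-u-c-e-r-d-i-m.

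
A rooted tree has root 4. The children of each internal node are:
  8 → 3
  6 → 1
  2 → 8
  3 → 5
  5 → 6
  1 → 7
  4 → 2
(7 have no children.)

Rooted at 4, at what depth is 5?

4

Path from 4 to 5: 4 – 2 – 8 – 3 – 5, which has 4 edges.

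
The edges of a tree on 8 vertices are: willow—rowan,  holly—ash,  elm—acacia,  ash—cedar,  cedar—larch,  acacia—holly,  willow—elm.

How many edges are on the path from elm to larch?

elm - acacia - holly - ash - cedar - larch: 5 edges.

5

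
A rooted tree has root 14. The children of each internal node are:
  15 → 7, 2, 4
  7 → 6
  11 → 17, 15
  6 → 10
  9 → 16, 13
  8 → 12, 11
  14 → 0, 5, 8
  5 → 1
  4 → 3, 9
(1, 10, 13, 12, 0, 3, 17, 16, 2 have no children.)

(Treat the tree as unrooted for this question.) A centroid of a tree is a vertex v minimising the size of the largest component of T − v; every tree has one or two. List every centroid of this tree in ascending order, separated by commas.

15

If 15 is removed the pieces have sizes 8, 5, 3, 1, all ≤ ⌊18/2⌋ = 9.
No neighbour of 15 does as well, so 15 is the unique centroid.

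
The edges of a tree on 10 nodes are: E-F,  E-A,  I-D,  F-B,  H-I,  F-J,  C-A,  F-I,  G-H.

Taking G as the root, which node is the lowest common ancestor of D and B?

I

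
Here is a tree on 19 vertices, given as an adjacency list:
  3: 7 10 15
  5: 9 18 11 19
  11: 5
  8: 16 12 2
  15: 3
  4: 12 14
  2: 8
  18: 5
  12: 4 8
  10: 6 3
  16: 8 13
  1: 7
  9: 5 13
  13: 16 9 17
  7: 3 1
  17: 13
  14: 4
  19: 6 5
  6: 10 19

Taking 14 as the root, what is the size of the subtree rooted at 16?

14

16's subtree: {16, 13, 17, 9, 5, 18, 19, 11, 6, 10, 3, 15, 7, 1}, size 14.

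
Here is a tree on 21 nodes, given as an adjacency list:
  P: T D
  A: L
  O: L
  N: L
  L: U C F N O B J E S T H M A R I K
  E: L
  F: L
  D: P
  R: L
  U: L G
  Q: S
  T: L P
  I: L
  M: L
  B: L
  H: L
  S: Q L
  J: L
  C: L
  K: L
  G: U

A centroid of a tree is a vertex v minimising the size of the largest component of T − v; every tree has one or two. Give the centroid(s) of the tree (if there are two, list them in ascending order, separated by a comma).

If L is removed the pieces have sizes 3, 2, 2, 1, 1, 1, 1, 1, 1, 1, 1, 1, 1, 1, 1, 1, all ≤ ⌊21/2⌋ = 10.
Every other node leaves some component of size > 10, so the centroid is unique.

L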